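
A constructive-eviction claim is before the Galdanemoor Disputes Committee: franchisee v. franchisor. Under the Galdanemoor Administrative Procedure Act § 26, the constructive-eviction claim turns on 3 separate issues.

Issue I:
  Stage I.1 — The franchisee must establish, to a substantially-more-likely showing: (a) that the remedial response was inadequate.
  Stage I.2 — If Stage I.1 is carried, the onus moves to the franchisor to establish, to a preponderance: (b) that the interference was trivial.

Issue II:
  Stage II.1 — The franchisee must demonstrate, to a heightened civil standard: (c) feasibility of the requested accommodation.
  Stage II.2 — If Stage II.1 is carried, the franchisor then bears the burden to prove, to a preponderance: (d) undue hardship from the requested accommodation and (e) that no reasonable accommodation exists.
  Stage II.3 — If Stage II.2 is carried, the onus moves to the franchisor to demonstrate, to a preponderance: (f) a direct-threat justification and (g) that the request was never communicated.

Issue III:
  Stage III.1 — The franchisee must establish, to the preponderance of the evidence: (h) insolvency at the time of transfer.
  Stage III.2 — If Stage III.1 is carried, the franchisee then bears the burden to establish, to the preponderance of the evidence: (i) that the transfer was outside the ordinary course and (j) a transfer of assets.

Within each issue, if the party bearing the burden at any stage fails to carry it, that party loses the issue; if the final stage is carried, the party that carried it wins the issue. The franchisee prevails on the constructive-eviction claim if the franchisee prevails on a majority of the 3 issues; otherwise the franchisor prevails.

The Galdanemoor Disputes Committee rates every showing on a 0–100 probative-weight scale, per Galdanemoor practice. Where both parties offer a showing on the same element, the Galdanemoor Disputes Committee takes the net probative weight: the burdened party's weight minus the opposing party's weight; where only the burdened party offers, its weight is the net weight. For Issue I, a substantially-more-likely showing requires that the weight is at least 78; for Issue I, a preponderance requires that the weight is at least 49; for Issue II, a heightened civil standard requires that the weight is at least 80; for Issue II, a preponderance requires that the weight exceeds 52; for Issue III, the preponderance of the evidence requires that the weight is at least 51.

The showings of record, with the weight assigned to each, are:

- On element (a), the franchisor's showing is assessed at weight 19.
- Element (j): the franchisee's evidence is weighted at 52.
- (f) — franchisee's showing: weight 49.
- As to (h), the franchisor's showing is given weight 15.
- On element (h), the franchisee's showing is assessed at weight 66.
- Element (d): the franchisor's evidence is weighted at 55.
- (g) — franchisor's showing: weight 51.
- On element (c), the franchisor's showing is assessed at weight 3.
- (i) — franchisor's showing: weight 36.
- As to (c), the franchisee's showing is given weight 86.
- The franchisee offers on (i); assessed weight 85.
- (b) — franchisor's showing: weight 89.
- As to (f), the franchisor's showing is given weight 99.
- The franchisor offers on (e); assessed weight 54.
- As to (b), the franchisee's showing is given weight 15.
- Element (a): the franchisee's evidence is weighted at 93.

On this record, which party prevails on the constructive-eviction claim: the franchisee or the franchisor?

franchisor

— Issue I —
Stage I.1 — burden on franchisee; standard: a substantially-more-likely showing (weight is at least 78).
    (a): 93 − 19 = 74 < 78 [not met]
  Stage I.1 not carried; the franchisee fails its burden.
The analysis ends at Stage I.1; the franchisor prevails on this issue.
— Issue II —
Stage II.1 (franchisee, a heightened civil standard, weight is at least 80): (c) net 86−3=83 ≥ 80 — meets.
  All elements met. The burden passes to the franchisor.
Stage II.2 (franchisor, a preponderance, weight exceeds 52): (d) 55 > 52 — meets; (e) 54 > 52 — meets.
  Stage II.2 carried; the burden remains with the franchisor.
Stage II.3 (franchisor, a preponderance, weight exceeds 52): (f) net 99−49=50 ≤ 52 — fails; (g) 51 ≤ 52 — fails.
  Stage II.3 not carried; the franchisor fails its burden.
The franchisee prevails on this issue.
— Issue III —
Stage III.1 — burden on franchisee; standard: the preponderance of the evidence (weight is at least 51).
    (h): 66 − 15 = 51 ≥ 51 [met]
  Stage III.1 is satisfied; the franchisee continues to bear the burden.
Stage III.2 — burden on franchisee; standard: the preponderance of the evidence (weight is at least 51).
    (i): 85 − 36 = 49 < 51 [not met]
    (j): 52 ≥ 51 [met]
  The franchisee does not carry Stage III.2.
The analysis ends at Stage III.2; the franchisor prevails on this issue.
Per-issue: Issue I → franchisor; Issue II → franchisee; Issue III → franchisor. The franchisee must prevail on a majority of issues; overall, the franchisor prevails.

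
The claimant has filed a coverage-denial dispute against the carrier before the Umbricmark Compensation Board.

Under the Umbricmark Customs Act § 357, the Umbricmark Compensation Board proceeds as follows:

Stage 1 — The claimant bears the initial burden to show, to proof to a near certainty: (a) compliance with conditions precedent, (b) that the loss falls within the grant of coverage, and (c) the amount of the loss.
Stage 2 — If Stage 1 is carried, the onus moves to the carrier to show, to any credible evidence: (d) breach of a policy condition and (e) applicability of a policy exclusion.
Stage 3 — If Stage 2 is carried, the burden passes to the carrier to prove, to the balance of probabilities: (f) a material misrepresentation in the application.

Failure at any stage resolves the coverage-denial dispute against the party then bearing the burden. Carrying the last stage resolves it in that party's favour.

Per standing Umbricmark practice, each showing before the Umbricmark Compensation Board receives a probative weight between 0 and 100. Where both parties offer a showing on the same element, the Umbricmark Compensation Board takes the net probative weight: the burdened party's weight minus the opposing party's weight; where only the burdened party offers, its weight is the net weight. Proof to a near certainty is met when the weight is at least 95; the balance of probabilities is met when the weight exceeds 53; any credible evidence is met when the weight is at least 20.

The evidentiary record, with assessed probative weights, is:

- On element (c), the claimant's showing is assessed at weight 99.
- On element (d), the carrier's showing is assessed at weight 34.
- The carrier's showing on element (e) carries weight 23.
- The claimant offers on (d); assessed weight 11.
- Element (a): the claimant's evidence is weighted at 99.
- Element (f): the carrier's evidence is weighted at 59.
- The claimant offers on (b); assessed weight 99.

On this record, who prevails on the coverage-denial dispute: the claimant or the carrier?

At Stage 1 the claimant must meet proof to a near certainty (weight is at least 95): on (a) the weight is 99, ≥ 95, so (a) meets the standard; on (b) the weight is 99, which does reach 95, so (b) meets the standard; on (c) the weight is 99, which does reach 95, so (c) meets the standard.
  Stage 1 carried; the burden shifts to the carrier.
At Stage 2 the carrier must meet any credible evidence (weight is at least 20): on (d) the weight is 34 less the opposing 11 gives net 23, ≥ 20, so (d) meets the standard; on (e) the weight is 23, ≥ 20, so (e) meets the standard.
  Stage 2 carried; the burden remains with the carrier.
At Stage 3 the carrier must meet the balance of probabilities (weight exceeds 53): on (f) the weight is 59, > 53, so (f) meets the standard.
  All elements met at the final stage.
With every stage satisfied, the carrier prevails.

carrier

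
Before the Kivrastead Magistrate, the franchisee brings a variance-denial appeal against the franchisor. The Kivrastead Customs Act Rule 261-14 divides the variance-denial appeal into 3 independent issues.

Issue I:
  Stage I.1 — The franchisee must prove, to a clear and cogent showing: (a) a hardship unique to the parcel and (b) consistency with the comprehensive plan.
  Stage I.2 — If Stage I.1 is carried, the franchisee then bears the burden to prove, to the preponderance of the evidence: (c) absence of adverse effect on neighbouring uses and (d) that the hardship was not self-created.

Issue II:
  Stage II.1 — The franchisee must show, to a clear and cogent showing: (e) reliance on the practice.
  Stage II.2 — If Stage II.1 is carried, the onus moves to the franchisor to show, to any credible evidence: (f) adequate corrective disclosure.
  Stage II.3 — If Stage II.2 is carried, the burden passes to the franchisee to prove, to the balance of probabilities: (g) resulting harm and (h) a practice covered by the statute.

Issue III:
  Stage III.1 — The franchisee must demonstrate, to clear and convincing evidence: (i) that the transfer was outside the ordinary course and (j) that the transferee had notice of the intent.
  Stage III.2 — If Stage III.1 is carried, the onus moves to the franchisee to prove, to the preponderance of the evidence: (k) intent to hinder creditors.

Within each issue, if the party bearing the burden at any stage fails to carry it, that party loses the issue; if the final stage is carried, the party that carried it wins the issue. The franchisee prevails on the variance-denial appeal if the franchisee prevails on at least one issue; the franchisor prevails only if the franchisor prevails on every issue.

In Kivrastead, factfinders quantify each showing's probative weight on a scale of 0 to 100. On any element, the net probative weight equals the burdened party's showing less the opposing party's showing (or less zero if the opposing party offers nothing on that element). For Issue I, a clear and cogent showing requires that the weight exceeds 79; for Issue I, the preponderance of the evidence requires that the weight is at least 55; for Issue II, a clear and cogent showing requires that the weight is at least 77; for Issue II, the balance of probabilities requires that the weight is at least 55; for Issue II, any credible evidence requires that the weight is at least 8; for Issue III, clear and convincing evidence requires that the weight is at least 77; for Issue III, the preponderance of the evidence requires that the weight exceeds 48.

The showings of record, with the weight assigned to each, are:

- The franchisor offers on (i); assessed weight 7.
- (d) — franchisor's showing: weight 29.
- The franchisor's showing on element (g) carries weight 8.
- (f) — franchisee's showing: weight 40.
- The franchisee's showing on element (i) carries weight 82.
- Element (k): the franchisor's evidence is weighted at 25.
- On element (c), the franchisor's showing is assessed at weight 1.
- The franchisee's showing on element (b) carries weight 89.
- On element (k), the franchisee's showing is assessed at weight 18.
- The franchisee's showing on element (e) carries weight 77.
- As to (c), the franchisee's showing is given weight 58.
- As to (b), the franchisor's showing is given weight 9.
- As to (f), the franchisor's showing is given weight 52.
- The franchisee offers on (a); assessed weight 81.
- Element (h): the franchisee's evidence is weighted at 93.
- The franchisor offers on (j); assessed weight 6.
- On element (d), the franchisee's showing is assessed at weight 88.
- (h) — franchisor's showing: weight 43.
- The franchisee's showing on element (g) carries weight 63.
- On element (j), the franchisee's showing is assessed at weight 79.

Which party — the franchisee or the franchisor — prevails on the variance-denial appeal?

franchisee

— Issue I —
Stage I.1 — burden on franchisee; standard: a clear and cogent showing (weight exceeds 79).
    (a): 81 > 79 [met]
    (b): 89 − 9 = 80 > 79 [met]
  Stage I.1 is satisfied; the franchisee continues to bear the burden.
Stage I.2 — burden on franchisee; standard: the preponderance of the evidence (weight is at least 55).
    (c): 58 − 1 = 57 ≥ 55 [met]
    (d): 88 − 29 = 59 ≥ 55 [met]
  Stage I.2 carried; the final stage is satisfied.
Every stage carried; the franchisee prevails on this issue.
— Issue II —
At Stage II.1 the franchisee must meet a clear and cogent showing (weight is at least 77): on (e) the weight is 77, ≥ 77, so (e) meets the standard.
  All elements met. The burden passes to the franchisor.
At Stage II.2 the franchisor must meet any credible evidence (weight is at least 8): on (f) the weight is 52 less the opposing 40 gives net 12, which does reach 8, so (f) meets the standard.
  Stage II.2 is satisfied; the onus moves to the franchisee.
At Stage II.3 the franchisee must meet the balance of probabilities (weight is at least 55): on (g) the weight is 63 less the opposing 8 gives net 55, ≥ 55, so (g) meets the standard; on (h) the weight is 93 less the opposing 43 gives net 50, which does not reach 55, so (h) does not meet the standard.
  Stage II.3 not carried; the franchisee fails its burden.
The franchisor prevails on this issue.
— Issue III —
At Stage III.1 the franchisee must meet clear and convincing evidence (weight is at least 77): on (i) the weight is 82 less the opposing 7 gives net 75, which does not reach 77, so (i) does not meet the standard; on (j) the weight is 79 less the opposing 6 gives net 73, < 77, so (j) does not meet the standard.
  The franchisee does not carry Stage III.1.
So the franchisor prevails on this issue.
Per-issue: Issue I → franchisee; Issue II → franchisor; Issue III → franchisor. The franchisee must prevail on at least one issue; overall, the franchisee prevails.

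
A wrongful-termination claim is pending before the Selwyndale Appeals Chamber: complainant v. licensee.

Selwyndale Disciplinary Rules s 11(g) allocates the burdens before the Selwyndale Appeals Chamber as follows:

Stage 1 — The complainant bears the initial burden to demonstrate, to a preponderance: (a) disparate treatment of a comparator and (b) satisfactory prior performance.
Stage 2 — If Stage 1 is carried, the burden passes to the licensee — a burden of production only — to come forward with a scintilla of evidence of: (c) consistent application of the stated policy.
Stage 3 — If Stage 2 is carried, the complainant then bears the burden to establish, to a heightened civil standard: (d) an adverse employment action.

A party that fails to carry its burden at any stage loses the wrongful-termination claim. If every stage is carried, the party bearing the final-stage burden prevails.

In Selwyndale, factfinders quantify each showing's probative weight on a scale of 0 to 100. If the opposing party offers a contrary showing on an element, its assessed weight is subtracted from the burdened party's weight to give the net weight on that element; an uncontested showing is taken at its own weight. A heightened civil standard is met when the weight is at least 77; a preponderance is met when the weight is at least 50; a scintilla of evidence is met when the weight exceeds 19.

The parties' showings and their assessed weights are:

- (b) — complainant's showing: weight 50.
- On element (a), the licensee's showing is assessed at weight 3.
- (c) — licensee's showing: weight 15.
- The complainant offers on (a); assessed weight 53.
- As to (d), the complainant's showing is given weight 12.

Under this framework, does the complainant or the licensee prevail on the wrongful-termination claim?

Stage 1 — burden on complainant; standard: a preponderance (weight is at least 50).
    (a): 53 − 3 = 50 ≥ 50 [met]
    (b): 50 ≥ 50 [met]
  All elements met. The burden passes to the licensee.
Stage 2 — burden on licensee; standard: a scintilla of evidence (weight exceeds 19).
    (c): 15 ≤ 19 [not met]
  Stage 2 not carried; the licensee fails its burden.
The complainant prevails.

complainant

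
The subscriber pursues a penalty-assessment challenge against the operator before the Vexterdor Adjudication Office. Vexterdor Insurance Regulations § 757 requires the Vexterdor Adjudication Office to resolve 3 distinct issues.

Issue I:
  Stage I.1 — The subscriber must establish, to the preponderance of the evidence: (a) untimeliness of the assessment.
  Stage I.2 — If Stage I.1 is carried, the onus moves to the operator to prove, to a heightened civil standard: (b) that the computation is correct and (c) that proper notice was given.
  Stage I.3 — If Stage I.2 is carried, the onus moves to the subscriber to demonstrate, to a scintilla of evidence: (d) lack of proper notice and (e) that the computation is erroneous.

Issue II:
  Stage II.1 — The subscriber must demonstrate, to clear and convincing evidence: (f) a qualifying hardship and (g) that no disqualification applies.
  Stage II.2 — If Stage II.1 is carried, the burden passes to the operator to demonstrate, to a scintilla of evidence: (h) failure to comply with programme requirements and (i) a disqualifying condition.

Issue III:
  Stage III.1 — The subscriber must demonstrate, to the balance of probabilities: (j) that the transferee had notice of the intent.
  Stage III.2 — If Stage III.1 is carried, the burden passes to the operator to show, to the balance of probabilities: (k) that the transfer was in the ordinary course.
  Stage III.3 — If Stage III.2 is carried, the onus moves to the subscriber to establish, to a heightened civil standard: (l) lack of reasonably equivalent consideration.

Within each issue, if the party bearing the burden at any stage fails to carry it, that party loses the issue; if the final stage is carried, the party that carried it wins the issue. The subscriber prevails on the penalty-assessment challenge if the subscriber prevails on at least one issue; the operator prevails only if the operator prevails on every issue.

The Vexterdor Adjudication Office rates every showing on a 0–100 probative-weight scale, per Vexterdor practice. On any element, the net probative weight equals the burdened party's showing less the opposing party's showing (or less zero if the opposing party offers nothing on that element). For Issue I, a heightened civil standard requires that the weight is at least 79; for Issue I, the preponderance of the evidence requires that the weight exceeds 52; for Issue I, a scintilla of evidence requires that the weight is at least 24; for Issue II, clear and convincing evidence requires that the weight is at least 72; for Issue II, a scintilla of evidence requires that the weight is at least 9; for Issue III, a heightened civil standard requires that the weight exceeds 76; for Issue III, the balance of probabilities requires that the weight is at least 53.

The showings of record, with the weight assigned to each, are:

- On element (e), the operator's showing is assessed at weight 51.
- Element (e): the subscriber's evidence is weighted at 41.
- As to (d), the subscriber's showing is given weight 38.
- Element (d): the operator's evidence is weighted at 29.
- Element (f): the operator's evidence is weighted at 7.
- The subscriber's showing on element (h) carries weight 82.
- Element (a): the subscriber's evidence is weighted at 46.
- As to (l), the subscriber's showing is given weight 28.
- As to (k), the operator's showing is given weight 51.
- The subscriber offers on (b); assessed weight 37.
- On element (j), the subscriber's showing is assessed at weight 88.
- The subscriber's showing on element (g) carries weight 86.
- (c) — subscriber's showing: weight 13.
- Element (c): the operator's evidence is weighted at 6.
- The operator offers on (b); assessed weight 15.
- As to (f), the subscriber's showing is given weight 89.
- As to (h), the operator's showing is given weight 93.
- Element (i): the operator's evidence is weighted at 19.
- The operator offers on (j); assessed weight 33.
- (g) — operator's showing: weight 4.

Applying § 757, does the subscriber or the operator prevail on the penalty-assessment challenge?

— Issue I —
Stage I.1 (subscriber, the preponderance of the evidence, weight exceeds 52): (a) 46 ≤ 52 — fails.
  Stage I.1 not carried; the subscriber fails its burden.
So the operator prevails on this issue.
— Issue II —
Stage II.1 (subscriber, clear and convincing evidence, weight is at least 72): (f) net 89−7=82 ≥ 72 — meets; (g) net 86−4=82 ≥ 72 — meets.
  The subscriber carries Stage II.1; the operator now bears the burden.
Stage II.2 (operator, a scintilla of evidence, weight is at least 9): (h) net 93−82=11 ≥ 9 — meets; (i) 19 ≥ 9 — meets.
  The operator carries the last stage.
Every stage carried; the operator prevails on this issue.
— Issue III —
Stage III.1 (subscriber, the balance of probabilities, weight is at least 53): (j) net 88−33=55 ≥ 53 — meets.
  All elements met. The burden passes to the operator.
Stage III.2 (operator, the balance of probabilities, weight is at least 53): (k) 51 < 53 — fails.
  The operator does not carry Stage III.2.
The subscriber prevails on this issue.
Per-issue: Issue I → operator; Issue II → operator; Issue III → subscriber. The subscriber must prevail on at least one issue; overall, the subscriber prevails.

subscriber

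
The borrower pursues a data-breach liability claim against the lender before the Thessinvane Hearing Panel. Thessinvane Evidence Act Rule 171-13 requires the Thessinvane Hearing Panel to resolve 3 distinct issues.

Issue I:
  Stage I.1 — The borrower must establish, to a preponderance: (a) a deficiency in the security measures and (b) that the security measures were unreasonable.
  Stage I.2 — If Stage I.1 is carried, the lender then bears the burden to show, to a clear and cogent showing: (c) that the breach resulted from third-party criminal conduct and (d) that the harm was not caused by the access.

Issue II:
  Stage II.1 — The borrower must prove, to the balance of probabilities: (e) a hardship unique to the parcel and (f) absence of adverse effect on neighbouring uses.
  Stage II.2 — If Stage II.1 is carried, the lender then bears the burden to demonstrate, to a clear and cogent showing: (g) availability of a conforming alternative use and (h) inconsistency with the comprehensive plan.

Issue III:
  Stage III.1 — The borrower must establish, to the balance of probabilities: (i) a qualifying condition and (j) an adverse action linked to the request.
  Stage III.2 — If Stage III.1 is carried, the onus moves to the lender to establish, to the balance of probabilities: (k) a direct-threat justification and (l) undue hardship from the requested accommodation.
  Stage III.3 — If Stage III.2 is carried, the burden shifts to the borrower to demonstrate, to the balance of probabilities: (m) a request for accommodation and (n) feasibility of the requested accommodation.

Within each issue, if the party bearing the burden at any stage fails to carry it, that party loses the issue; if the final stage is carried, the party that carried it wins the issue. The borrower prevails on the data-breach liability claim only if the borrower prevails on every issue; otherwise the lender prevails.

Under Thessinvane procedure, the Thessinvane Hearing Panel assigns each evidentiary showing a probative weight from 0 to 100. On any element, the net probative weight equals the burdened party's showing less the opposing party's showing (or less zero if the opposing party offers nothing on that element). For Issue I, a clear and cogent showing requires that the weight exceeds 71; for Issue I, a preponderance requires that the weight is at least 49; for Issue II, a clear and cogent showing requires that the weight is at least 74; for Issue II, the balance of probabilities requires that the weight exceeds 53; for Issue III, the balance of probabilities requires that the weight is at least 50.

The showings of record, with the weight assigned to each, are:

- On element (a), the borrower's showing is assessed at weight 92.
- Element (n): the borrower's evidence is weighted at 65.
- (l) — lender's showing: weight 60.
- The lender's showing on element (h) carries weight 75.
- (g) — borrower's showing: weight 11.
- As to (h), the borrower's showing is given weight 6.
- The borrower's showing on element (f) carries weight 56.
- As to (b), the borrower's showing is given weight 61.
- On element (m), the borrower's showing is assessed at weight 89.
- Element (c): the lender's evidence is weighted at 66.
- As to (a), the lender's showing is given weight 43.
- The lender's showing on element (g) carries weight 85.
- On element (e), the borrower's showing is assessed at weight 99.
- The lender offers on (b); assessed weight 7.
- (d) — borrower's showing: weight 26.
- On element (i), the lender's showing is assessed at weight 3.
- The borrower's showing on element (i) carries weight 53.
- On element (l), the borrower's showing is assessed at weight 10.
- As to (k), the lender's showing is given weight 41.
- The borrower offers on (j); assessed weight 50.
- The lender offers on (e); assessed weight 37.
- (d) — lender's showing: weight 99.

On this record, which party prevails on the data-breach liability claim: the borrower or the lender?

— Issue I —
Stage I.1 — burden on borrower; standard: a preponderance (weight is at least 49).
    (a): 92 − 43 = 49 ≥ 49 [met]
    (b): 61 − 7 = 54 ≥ 49 [met]
  The borrower carries Stage I.1; the lender now bears the burden.
Stage I.2 — burden on lender; standard: a clear and cogent showing (weight exceeds 71).
    (c): 66 ≤ 71 [not met]
    (d): 99 − 26 = 73 > 71 [met]
  Stage I.2 not carried; the lender fails its burden.
The analysis ends at Stage I.2; the borrower prevails on this issue.
— Issue II —
At Stage II.1 the borrower must meet the balance of probabilities (weight exceeds 53): on (e) the weight is 99 less the opposing 37 gives net 62, which does exceed 53, so (e) meets the standard; on (f) the weight is 56, which does exceed 53, so (f) meets the standard.
  Stage II.1 carried; the burden shifts to the lender.
At Stage II.2 the lender must meet a clear and cogent showing (weight is at least 74): on (g) the weight is 85 less the opposing 11 gives net 74, which does reach 74, so (g) meets the standard; on (h) the weight is 75 less the opposing 6 gives net 69, which does not reach 74, so (h) does not meet the standard.
  Stage II.2 not carried; the lender fails its burden.
The borrower prevails on this issue.
— Issue III —
Stage III.1 — burden on borrower; standard: the balance of probabilities (weight is at least 50).
    (i): 53 − 3 = 50 ≥ 50 [met]
    (j): 50 ≥ 50 [met]
  Stage III.1 carried; the burden shifts to the lender.
Stage III.2 — burden on lender; standard: the balance of probabilities (weight is at least 50).
    (k): 41 < 50 [not met]
    (l): 60 − 10 = 50 ≥ 50 [met]
  The lender does not carry Stage III.2.
The borrower prevails on this issue.
Per-issue: Issue I → borrower; Issue II → borrower; Issue III → borrower. The borrower must prevail on every issue; overall, the borrower prevails.

borrower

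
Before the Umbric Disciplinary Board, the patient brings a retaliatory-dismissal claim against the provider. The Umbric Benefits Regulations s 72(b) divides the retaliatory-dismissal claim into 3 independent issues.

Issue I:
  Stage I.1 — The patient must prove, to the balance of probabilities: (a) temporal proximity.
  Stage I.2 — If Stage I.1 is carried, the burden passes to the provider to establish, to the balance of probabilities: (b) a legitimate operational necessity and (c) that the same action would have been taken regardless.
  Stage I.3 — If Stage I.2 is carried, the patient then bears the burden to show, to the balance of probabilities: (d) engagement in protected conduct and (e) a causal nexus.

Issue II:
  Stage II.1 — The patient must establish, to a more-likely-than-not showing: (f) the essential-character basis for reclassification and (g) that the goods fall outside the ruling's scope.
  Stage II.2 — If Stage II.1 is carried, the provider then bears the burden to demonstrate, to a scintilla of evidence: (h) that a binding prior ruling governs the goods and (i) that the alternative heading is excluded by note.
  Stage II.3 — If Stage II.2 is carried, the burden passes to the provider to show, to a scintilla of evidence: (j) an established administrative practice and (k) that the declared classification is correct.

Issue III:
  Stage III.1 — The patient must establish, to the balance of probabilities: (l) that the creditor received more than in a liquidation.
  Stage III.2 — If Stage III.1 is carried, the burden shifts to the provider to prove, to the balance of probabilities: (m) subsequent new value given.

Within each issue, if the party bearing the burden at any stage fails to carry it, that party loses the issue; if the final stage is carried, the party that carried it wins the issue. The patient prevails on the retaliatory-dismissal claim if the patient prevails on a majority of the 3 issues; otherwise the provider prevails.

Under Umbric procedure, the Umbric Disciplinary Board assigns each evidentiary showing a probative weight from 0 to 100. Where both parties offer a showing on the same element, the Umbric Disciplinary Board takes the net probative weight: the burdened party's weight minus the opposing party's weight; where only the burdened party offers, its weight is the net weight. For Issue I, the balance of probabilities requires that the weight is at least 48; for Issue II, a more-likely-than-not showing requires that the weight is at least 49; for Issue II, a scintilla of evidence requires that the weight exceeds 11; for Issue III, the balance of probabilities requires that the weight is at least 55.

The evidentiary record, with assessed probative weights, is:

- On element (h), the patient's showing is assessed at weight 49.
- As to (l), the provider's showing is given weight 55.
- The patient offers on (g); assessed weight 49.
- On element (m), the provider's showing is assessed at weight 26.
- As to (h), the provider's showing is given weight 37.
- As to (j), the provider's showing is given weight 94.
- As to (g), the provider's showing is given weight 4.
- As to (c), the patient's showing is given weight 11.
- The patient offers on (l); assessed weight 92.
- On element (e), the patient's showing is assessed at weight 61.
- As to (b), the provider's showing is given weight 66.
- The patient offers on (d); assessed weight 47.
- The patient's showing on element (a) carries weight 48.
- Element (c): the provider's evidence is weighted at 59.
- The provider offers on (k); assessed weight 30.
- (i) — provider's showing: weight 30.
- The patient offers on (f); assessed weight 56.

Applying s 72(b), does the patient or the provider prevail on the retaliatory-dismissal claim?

— Issue I —
Stage I.1 — burden on patient; standard: the balance of probabilities (weight is at least 48).
    (a): 48 ≥ 48 [met]
  All elements met. The burden passes to the provider.
Stage I.2 — burden on provider; standard: the balance of probabilities (weight is at least 48).
    (b): 66 ≥ 48 [met]
    (c): 59 − 11 = 48 ≥ 48 [met]
  The provider carries Stage I.2; the patient now bears the burden.
Stage I.3 — burden on patient; standard: the balance of probabilities (weight is at least 48).
    (d): 47 < 48 [not met]
    (e): 61 ≥ 48 [met]
  Not every element is met, so the patient fails to carry Stage I.3.
So the provider prevails on this issue.
— Issue II —
At Stage II.1 the patient must meet a more-likely-than-not showing (weight is at least 49): on (f) the weight is 56, ≥ 49, so (f) meets the standard; on (g) the weight is 49 less the opposing 4 gives net 45, < 49, so (g) does not meet the standard.
  The patient does not carry Stage II.1.
So the provider prevails on this issue.
— Issue III —
Stage III.1 — burden on patient; standard: the balance of probabilities (weight is at least 55).
    (l): 92 − 55 = 37 < 55 [not met]
  The patient does not carry Stage III.1.
The analysis ends at Stage III.1; the provider prevails on this issue.
Per-issue: Issue I → provider; Issue II → provider; Issue III → provider. The patient must prevail on a majority of issues; overall, the provider prevails.

provider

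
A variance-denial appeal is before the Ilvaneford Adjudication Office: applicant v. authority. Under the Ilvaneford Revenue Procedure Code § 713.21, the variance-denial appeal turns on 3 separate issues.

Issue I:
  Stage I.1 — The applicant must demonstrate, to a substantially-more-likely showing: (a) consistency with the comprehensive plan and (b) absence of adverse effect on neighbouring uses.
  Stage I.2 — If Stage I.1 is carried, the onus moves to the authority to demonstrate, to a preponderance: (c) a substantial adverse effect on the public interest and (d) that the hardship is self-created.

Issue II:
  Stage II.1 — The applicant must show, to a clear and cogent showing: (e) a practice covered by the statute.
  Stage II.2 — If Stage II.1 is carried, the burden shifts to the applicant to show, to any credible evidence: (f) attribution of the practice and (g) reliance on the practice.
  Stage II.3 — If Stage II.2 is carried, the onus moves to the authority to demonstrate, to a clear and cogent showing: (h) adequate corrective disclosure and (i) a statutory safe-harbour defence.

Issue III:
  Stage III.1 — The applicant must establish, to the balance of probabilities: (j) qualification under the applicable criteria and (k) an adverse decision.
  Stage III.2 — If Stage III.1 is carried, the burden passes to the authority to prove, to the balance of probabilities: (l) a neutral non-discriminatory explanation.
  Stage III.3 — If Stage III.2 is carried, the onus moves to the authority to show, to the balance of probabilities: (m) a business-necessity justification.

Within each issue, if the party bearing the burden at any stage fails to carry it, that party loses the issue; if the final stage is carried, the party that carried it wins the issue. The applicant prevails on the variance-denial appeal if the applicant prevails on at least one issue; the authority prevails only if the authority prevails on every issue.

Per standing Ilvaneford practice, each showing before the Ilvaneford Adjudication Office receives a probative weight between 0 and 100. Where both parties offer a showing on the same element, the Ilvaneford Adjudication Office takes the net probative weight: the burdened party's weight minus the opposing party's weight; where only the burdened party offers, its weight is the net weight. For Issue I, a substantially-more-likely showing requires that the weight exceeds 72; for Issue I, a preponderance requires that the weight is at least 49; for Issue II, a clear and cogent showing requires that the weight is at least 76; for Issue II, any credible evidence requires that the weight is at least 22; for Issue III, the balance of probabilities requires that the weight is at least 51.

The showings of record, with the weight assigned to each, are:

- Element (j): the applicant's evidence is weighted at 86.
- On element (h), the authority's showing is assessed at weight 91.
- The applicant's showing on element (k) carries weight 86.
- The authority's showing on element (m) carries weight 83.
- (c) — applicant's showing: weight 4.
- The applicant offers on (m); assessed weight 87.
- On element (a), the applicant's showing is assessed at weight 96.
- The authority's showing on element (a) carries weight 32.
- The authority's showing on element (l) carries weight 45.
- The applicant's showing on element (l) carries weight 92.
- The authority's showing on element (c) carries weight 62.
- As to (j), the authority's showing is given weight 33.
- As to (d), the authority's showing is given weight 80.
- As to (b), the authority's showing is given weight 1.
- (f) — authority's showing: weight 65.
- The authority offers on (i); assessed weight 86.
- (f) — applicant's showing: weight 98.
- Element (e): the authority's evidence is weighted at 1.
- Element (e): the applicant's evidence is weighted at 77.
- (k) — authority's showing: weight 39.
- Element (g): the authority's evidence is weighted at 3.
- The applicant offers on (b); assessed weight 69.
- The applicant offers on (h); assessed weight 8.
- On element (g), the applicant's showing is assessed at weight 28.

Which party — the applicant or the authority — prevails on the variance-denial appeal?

authority

— Issue I —
Stage I.1 (applicant, a substantially-more-likely showing, weight exceeds 72): (a) net 96−32=64 ≤ 72 — fails; (b) net 69−1=68 ≤ 72 — fails.
  Stage I.1 not carried; the applicant fails its burden.
The analysis ends at Stage I.1; the authority prevails on this issue.
— Issue II —
At Stage II.1 the applicant must meet a clear and cogent showing (weight is at least 76): on (e) the weight is 77 less the opposing 1 gives net 76, ≥ 76, so (e) meets the standard.
  All elements met. The applicant retains the burden for Stage II.2.
At Stage II.2 the applicant must meet any credible evidence (weight is at least 22): on (f) the weight is 98 less the opposing 65 gives net 33, which does reach 22, so (f) meets the standard; on (g) the weight is 28 less the opposing 3 gives net 25, ≥ 22, so (g) meets the standard.
  The applicant carries Stage II.2; the authority now bears the burden.
At Stage II.3 the authority must meet a clear and cogent showing (weight is at least 76): on (h) the weight is 91 less the opposing 8 gives net 83, which does reach 76, so (h) meets the standard; on (i) the weight is 86, which does reach 76, so (i) meets the standard.
  The authority carries the last stage.
Every stage carried; the authority prevails on this issue.
— Issue III —
At Stage III.1 the applicant must meet the balance of probabilities (weight is at least 51): on (j) the weight is 86 less the opposing 33 gives net 53, which does reach 51, so (j) meets the standard; on (k) the weight is 86 less the opposing 39 gives net 47, which does not reach 51, so (k) does not meet the standard.
  Not every element is met, so the applicant fails to carry Stage III.1.
The authority prevails on this issue.
Per-issue: Issue I → authority; Issue II → authority; Issue III → authority. The applicant must prevail on at least one issue; overall, the authority prevails.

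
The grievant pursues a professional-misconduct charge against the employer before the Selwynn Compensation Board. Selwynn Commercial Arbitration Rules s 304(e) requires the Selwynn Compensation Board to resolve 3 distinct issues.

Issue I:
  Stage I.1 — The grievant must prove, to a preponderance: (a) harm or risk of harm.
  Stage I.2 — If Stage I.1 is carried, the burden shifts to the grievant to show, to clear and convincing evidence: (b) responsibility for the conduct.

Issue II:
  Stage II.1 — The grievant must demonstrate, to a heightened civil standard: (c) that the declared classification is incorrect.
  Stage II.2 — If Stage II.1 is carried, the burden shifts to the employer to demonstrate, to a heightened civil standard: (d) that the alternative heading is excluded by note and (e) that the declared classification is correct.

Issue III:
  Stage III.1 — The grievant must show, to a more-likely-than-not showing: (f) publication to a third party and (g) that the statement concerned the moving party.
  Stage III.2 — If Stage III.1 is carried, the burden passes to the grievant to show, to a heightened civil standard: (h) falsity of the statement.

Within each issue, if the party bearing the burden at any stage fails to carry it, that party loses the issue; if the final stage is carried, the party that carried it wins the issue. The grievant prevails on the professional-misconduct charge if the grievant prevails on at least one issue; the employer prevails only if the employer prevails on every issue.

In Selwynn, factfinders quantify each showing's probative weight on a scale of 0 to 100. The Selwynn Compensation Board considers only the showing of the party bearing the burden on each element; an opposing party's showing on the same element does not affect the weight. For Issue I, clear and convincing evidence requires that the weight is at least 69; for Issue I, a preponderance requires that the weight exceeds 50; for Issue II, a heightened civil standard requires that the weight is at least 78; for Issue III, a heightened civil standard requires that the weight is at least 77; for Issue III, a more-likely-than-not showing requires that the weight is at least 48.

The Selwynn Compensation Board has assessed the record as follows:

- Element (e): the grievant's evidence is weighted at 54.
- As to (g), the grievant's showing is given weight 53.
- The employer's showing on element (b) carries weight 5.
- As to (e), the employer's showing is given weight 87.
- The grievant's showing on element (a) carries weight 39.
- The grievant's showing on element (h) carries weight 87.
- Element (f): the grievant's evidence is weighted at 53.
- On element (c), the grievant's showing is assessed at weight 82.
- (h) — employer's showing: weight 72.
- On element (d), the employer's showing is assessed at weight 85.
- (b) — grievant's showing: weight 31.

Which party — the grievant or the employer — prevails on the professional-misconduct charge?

grievant

— Issue I —
Stage I.1 (grievant, a preponderance, weight exceeds 50): (a) 39 ≤ 50 — fails.
  Stage I.1 not carried; the grievant fails its burden.
So the employer prevails on this issue.
— Issue II —
Stage II.1 — burden on grievant; standard: a heightened civil standard (weight is at least 78).
    (c): 82 ≥ 78 [met]
  Stage II.1 is satisfied; the onus moves to the employer.
Stage II.2 — burden on employer; standard: a heightened civil standard (weight is at least 78).
    (d): 85 ≥ 78 [met]
    (e): 87 (grievant's 54 disregarded) ≥ 78 [met]
  All elements met at the final stage.
With every stage satisfied, the employer prevails on this issue.
— Issue III —
Stage III.1 (grievant, a more-likely-than-not showing, weight is at least 48): (f) 53 ≥ 48 — meets; (g) 53 ≥ 48 — meets.
  Stage III.1 carried; the burden remains with the grievant.
Stage III.2 (grievant, a heightened civil standard, weight is at least 77): (h) 87 (employer's 72 disregarded) ≥ 77 — meets.
  The grievant carries the last stage.
All stages carried — the grievant prevails on this issue.
Per-issue: Issue I → employer; Issue II → employer; Issue III → grievant. The grievant must prevail on at least one issue; overall, the grievant prevails.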